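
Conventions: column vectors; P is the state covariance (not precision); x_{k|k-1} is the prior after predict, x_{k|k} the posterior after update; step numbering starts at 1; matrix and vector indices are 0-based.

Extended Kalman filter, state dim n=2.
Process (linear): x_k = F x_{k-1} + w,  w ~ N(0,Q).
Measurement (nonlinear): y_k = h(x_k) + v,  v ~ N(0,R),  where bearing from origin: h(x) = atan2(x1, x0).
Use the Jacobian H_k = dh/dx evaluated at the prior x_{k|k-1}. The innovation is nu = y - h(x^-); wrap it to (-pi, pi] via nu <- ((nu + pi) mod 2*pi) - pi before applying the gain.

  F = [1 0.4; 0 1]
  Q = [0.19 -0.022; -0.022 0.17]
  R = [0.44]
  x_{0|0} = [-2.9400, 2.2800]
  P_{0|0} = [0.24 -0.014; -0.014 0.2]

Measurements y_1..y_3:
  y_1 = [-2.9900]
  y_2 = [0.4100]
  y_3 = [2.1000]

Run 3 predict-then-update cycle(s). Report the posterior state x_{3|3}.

x_post = [0.0158, 2.5437]

step 1: x^-=[-2.0280, 2.2800]  P^-=[0.4508 0.0440; 0.0440 0.3700]  H_jac=[-0.2449 -0.2178]  S=[0.4893]  K=[-0.2452; -0.1867]  nu=[0.9954]  x^+=[-2.2721, 2.0941]  P^+=[0.4214 0.0216; 0.0216 0.3529]
step 2: x^-=[-1.4344, 2.0941]  P^-=[0.6851 0.1408; 0.1408 0.5229]  H_jac=[-0.3250 -0.2226]  S=[0.5587]  K=[-0.4547; -0.2903]  nu=[-1.7614]  x^+=[-0.6335, 2.6054]  P^+=[0.5696 0.0670; 0.0670 0.4759]
step 3: x^-=[0.4086, 2.6054]  P^-=[0.8894 0.2354; 0.2354 0.6459]  H_jac=[-0.3746 0.0588]  S=[0.5567]  K=[-0.5736; -0.0902]  nu=[0.6848]  x^+=[0.0158, 2.5437]  P^+=[0.7062 0.2066; 0.2066 0.6413]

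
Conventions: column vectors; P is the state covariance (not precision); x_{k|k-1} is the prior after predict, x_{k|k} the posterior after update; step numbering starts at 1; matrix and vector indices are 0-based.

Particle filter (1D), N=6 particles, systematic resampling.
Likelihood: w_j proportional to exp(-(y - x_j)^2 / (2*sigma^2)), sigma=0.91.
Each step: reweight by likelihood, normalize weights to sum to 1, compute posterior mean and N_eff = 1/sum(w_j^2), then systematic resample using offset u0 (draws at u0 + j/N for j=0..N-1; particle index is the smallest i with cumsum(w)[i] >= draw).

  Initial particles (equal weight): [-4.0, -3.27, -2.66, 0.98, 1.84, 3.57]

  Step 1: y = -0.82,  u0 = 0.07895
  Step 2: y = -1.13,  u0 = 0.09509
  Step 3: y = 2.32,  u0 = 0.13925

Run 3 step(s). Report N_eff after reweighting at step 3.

N_eff = 2.0000

step 1: w=[0.0071, 0.0850, 0.4127, 0.4507, 0.0445, 0.0000]  mean=-0.8807  Neff=2.6131  idx=[1, 2, 2, 3, 3, 3]
step 2: w=[0.0836, 0.3229, 0.3229, 0.0902, 0.0902, 0.0902]  mean=-1.7255  Neff=4.1686  idx=[1, 1, 2, 2, 3, 5]
step 3: w=[0.0000, 0.0000, 0.0000, 0.0000, 0.5000, 0.5000]  mean=0.9800  Neff=2.0000  idx=[4, 4, 4, 5, 5, 5]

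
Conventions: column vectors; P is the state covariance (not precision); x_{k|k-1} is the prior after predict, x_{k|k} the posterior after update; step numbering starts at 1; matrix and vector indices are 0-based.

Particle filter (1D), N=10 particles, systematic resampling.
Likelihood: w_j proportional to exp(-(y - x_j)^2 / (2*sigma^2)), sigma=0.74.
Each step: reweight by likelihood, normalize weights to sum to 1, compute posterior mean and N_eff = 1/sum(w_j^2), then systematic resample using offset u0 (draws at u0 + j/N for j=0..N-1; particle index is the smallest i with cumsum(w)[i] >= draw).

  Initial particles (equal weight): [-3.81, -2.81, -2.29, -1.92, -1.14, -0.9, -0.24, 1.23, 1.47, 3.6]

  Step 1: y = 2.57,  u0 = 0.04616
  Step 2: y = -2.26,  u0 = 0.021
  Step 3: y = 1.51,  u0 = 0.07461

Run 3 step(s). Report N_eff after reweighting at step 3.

step 1: w=[0.0000, 0.0000, 0.0000, 0.0000, 0.0000, 0.0000, 0.0008, 0.2143, 0.3658, 0.4191]  mean=2.3098  Neff=2.8141  idx=[7, 7, 8, 8, 8, 8, 9, 9, 9, 9]
step 2: w=[0.3543, 0.3543, 0.0728, 0.0728, 0.0728, 0.0728, 0.0000, 0.0000, 0.0000, 0.0000]  mean=1.2999  Neff=3.6719  idx=[0, 0, 0, 0, 1, 1, 1, 2, 3, 4]
step 3: w=[0.0979, 0.0979, 0.0979, 0.0979, 0.0979, 0.0979, 0.0979, 0.1050, 0.1050, 0.1050]  mean=1.3056  Neff=9.9894  idx=[0, 1, 2, 3, 4, 5, 6, 7, 8, 9]

N_eff = 9.9894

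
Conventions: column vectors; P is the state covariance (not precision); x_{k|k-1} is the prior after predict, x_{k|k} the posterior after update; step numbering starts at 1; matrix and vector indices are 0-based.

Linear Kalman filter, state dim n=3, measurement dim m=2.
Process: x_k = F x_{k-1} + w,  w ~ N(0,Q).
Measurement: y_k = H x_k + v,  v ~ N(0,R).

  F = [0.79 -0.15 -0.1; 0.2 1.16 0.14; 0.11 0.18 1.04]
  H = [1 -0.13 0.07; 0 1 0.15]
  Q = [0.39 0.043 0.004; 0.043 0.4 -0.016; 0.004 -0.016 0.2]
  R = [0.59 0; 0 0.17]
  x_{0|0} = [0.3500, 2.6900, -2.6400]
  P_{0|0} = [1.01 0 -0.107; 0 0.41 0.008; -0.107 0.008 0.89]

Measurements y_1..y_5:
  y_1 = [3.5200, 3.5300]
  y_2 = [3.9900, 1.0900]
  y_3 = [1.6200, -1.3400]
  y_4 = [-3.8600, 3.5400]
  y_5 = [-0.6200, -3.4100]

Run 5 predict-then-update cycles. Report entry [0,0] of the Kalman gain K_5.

step 1: x^-=[0.1370, 2.8208, -2.2229]  P^-=[1.0556 0.1080 -0.1000; 0.1080 1.0061 0.2074; -0.1000 0.2074 1.1666]  S=[1.6225 -0.0151; -0.0151 1.2646]  K=[0.6384 0.0811; 0.0025 0.8202; -0.0251 0.3021]  nu=[3.9053, 1.0426]  x^+=[2.7148, 3.6858, -2.0060]  P^+=[0.3876 0.0291 -0.1021; 0.0291 0.1554 -0.1062; -0.1021 -0.1062 1.0500]
step 2: x^-=[1.7924, 4.5377, -1.1242]  P^-=[0.6519 0.0936 -0.1364; 0.0936 0.6185 0.0291; -0.1364 0.0291 1.2835]  S=[1.2147 0.0077; 0.0077 0.8261]  K=[0.5183 0.0837; 0.0078 0.7539; -0.0431 0.2686]  nu=[2.8662, -3.2791]  x^+=[3.0034, 2.0879, -2.1286]  P^+=[0.3192 0.0336 -0.1288; 0.0336 0.1488 -0.1376; -0.1288 -0.1376 1.2218]
step 3: x^-=[2.2723, 2.7246, -1.5075]  P^-=[0.6130 0.0874 -0.1756; 0.0874 0.6006 0.0072; -0.1756 0.0072 1.4505]  S=[1.1729 -0.0015; -0.0015 0.8054]  K=[0.5026 0.0767; 0.0093 0.7471; -0.0636 0.2790]  nu=[-0.1926, -3.8385]  x^+=[1.8812, -0.1448, -2.5662]  P^+=[0.3121 0.0363 -0.1551; 0.0363 0.1510 -0.1600; -0.1551 -0.1600 1.3830]
step 4: x^-=[1.7645, -0.1510, -2.4880]  P^-=[0.6131 0.0867 -0.2101; 0.0867 0.5990 -0.0020; -0.2101 -0.0020 1.6105]  S=[1.1692 -0.0059; -0.0059 0.8046]  K=[0.5025 0.0723; 0.0112 0.7441; -0.0816 0.2971]  nu=[-5.4700, 4.0642]  x^+=[-0.6906, 2.8122, -0.8341]  P^+=[0.3141 0.0391 -0.1786; 0.0391 0.1534 -0.1792; -0.1786 -0.1792 1.5314]
step 5: x^-=[-0.8840, 3.0072, -0.4373]  P^-=[0.6184 0.0875 -0.2408; 0.0875 0.5989 -0.0083; -0.2408 -0.0083 1.7588]  S=[1.1708 -0.0084; -0.0084 0.8060]  K=[0.5045 0.0690; 0.0131 0.7417; -0.0973 0.3160]  nu=[0.6856, -6.3516]  x^+=[-0.9765, -1.6946, -2.5111]  P^+=[0.3171 0.0417 -0.1996; 0.0417 0.1555 -0.1963; -0.1996 -0.1963 1.6667]

K[0,0] = 0.5045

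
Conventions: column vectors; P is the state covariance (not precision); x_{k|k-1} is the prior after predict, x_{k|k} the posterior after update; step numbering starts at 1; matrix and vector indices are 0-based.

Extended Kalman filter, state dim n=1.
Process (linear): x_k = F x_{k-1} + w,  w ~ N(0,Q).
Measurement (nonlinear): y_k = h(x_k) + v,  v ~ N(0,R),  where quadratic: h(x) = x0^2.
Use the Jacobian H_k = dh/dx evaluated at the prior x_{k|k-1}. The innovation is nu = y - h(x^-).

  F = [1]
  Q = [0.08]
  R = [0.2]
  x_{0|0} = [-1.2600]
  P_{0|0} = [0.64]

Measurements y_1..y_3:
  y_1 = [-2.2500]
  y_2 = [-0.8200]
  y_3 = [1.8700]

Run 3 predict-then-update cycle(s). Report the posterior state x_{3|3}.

x_post = [0.1125]

step 1: x^-=[-1.2600]  P^-=[0.7200]  H_jac=[-2.5200]  S=[4.7723]  K=[-0.3802]  nu=[-3.8376]  x^+=[0.1990]  P^+=[0.0302]
step 2: x^-=[0.1990]  P^-=[0.1102]  H_jac=[0.3981]  S=[0.2175]  K=[0.2017]  nu=[-0.8596]  x^+=[0.0257]  P^+=[0.1013]
step 3: x^-=[0.0257]  P^-=[0.1813]  H_jac=[0.0513]  S=[0.2005]  K=[0.0464]  nu=[1.8693]  x^+=[0.1125]  P^+=[0.1809]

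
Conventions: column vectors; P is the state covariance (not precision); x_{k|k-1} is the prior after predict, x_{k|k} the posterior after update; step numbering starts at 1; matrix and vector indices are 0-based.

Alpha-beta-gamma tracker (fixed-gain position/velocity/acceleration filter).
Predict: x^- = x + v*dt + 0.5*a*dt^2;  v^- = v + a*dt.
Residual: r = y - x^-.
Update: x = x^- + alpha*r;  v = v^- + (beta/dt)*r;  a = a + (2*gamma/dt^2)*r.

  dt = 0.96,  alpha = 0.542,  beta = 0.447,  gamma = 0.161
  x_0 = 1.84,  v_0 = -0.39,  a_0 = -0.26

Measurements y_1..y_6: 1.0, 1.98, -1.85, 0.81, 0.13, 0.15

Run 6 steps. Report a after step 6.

step 1: x_pred=1.3458  r=-0.3458  x^+=1.1584  v^+=-0.8006  a^+=-0.3808
step 2: x_pred=0.2143  r=1.7657  x^+=1.1713  v^+=-0.3440  a^+=0.2361
step 3: x_pred=0.9498  r=-2.7998  x^+=-0.5677  v^+=-1.4211  a^+=-0.7421
step 4: x_pred=-2.2739  r=3.0839  x^+=-0.6024  v^+=-0.6976  a^+=0.3353
step 5: x_pred=-1.1176  r=1.2476  x^+=-0.4414  v^+=0.2052  a^+=0.7712
step 6: x_pred=0.1110  r=0.0390  x^+=0.1322  v^+=0.9638  a^+=0.7848

a_post = 0.7848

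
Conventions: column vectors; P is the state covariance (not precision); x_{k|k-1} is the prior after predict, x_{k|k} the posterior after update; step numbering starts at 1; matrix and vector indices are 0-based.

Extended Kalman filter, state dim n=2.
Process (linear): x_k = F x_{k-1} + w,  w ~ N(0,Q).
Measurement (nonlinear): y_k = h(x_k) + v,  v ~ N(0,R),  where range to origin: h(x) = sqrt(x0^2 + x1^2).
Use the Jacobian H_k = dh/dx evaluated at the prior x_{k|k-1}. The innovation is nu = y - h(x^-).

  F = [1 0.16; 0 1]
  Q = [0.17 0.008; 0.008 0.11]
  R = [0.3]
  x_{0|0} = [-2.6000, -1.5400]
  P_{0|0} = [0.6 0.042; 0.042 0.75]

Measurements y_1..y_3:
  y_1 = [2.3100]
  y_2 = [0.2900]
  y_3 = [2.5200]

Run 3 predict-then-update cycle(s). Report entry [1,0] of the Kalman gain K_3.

step 1: x^-=[-2.8464, -1.5400]  P^-=[0.8026 0.1700; 0.1700 0.8600]  H_jac=[-0.8795 -0.4759]  S=[1.2579]  K=[-0.6255; -0.4442]  nu=[-0.9263]  x^+=[-2.2670, -1.1286]  P^+=[0.3105 -0.1795; -0.1795 0.6118]
step 2: x^-=[-2.4476, -1.1286]  P^-=[0.4387 -0.0736; -0.0736 0.7218]  H_jac=[-0.9081 -0.4187]  S=[0.7324]  K=[-0.5019; -0.3214]  nu=[-2.4052]  x^+=[-1.2404, -0.3555]  P^+=[0.2542 -0.1918; -0.1918 0.6462]
step 3: x^-=[-1.2973, -0.3555]  P^-=[0.3794 -0.0804; -0.0804 0.7562]  H_jac=[-0.9644 -0.2643]  S=[0.6647]  K=[-0.5185; -0.1840]  nu=[1.1749]  x^+=[-1.9065, -0.5717]  P^+=[0.2007 -0.1438; -0.1438 0.7336]

K[1,0] = -0.1840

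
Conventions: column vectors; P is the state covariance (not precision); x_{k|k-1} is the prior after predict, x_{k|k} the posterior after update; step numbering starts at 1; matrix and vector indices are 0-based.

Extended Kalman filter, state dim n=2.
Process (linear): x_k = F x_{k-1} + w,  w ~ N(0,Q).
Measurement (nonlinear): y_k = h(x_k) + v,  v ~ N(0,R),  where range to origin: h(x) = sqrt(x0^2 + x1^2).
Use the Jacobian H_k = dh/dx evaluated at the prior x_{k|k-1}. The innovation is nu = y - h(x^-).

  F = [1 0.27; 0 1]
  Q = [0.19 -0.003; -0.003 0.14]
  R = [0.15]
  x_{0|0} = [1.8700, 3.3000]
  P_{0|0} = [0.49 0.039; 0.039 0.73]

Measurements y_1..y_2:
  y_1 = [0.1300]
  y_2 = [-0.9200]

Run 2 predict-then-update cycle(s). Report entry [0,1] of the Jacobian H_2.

H_jac[0,1] = 0.6213

step 1: x^-=[2.7610, 3.3000]  P^-=[0.7543 0.2331; 0.2331 0.8700]  H_jac=[0.6417 0.7670]  S=[1.2018]  K=[0.5515; 0.6797]  nu=[-4.1727]  x^+=[0.4597, 0.4639]  P^+=[0.3887 -0.2174; -0.2174 0.3148]
step 2: x^-=[0.5850, 0.4639]  P^-=[0.4843 -0.1354; -0.1354 0.4548]  H_jac=[0.7835 0.6213]  S=[0.4911]  K=[0.6014; 0.3594]  nu=[-1.6666]  x^+=[-0.4173, -0.1351]  P^+=[0.3067 -0.2415; -0.2415 0.3914]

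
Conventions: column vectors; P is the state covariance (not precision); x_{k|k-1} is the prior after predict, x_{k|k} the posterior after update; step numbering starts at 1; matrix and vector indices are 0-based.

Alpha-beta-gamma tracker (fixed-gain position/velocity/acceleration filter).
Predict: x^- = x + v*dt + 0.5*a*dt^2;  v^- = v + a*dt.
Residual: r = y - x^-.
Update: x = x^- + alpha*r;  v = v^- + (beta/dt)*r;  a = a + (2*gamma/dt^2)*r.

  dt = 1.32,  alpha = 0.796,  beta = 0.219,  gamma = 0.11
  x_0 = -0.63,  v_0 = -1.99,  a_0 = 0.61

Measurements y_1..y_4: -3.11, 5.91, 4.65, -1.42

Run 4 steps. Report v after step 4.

step 1: x_pred=-2.7254  r=-0.3846  x^+=-3.0315  v^+=-1.2486  a^+=0.5614
step 2: x_pred=-4.1906  r=10.1006  x^+=3.8495  v^+=1.1683  a^+=1.8368
step 3: x_pred=6.9918  r=-2.3418  x^+=5.1277  v^+=3.2043  a^+=1.5411
step 4: x_pred=10.6999  r=-12.1199  x^+=1.0525  v^+=3.2277  a^+=0.0108

v_post = 3.2277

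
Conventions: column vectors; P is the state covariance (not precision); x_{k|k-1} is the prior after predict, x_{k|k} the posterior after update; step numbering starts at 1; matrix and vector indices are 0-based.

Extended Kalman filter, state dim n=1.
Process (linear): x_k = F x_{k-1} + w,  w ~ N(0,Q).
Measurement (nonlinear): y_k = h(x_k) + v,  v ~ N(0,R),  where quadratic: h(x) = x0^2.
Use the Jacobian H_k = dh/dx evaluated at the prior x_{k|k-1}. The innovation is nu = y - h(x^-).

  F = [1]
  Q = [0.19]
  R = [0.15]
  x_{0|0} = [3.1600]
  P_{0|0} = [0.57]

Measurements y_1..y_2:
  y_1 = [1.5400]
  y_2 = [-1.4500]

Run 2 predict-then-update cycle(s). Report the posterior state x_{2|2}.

x_post = [0.5906]

step 1: x^-=[3.1600]  P^-=[0.7600]  H_jac=[6.3200]  S=[30.5062]  K=[0.1574]  nu=[-8.4456]  x^+=[1.8302]  P^+=[0.0037]
step 2: x^-=[1.8302]  P^-=[0.1937]  H_jac=[3.6605]  S=[2.7459]  K=[0.2583]  nu=[-4.7998]  x^+=[0.5906]  P^+=[0.0106]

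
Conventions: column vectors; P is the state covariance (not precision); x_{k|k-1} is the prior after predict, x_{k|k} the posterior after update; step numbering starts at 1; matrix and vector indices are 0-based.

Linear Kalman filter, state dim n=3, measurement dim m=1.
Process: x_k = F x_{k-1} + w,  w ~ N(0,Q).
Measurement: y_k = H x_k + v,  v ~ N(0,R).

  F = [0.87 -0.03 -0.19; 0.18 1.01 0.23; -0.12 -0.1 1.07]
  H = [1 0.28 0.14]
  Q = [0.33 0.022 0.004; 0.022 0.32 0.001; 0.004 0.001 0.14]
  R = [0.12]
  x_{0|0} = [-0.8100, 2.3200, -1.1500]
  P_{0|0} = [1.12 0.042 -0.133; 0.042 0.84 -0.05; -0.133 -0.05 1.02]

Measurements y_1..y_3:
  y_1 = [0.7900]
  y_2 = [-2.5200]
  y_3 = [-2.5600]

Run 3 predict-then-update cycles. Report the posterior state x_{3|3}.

x_post = [-2.4847, 0.7486, -0.6467]

step 1: x^-=[-0.5558, 1.9329, -1.3653]  P^-=[1.2565 0.1519 -0.4475; 0.1519 1.2482 0.0623; -0.4475 0.0623 1.3782]  S=[1.4661]  K=[0.8434; 0.3480; -0.1617]  nu=[0.9957]  x^+=[0.2840, 2.2794, -1.5263]  P^+=[0.2138 -0.2783 -0.2475; -0.2783 1.0707 0.1448; -0.2475 0.1448 1.3399]
step 2: x^-=[0.4687, 2.0022, -1.8952]  P^-=[0.6392 -0.3484 -0.5023; -0.3484 1.4356 0.3690; -0.5023 0.3690 1.7137]  S=[0.5985]  K=[0.7875; 0.1758; -0.2657]  nu=[-3.2840]  x^+=[-2.1173, 1.4249, -1.0227]  P^+=[0.2680 -0.4313 -0.3770; -0.4313 1.4171 0.3970; -0.3770 0.3970 1.6714]
step 3: x^-=[-1.6905, 0.8228, -0.9827]  P^-=[0.7462 -0.5701 -0.6884; -0.5701 1.8591 0.6811; -0.6884 0.6811 2.0732]  S=[0.5940]  K=[0.8253; 0.0771; -0.3492]  nu=[-0.9623]  x^+=[-2.4847, 0.7486, -0.6467]  P^+=[0.3417 -0.6079 -0.5172; -0.6079 1.8555 0.6971; -0.5172 0.6971 2.0008]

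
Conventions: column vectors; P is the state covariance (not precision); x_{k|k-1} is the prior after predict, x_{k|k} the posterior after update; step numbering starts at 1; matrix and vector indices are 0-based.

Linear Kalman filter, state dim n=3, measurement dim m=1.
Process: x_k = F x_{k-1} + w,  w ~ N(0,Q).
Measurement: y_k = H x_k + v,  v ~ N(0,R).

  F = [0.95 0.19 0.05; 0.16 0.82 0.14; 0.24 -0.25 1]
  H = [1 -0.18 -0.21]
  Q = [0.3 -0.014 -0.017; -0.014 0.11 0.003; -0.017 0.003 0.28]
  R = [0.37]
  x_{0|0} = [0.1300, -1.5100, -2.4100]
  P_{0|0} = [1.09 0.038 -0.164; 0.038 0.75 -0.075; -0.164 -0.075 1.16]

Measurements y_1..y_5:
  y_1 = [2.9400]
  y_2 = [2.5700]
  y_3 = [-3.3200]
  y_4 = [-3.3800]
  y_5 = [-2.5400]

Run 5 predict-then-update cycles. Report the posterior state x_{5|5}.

x_post = [-3.2921, -2.3251, -0.9679]

step 1: x^-=[-0.2839, -1.5548, -2.0013]  P^-=[1.3104 0.2792 0.0755; 0.2792 0.6503 -0.0312; 0.0755 -0.0312 1.5039]  S=[1.6332]  K=[0.7619; 0.1033; -0.1437]  nu=[2.5238]  x^+=[1.6389, -1.2941, -2.3640]  P^+=[0.3624 0.1507 0.2543; 0.1507 0.6329 -0.0069; 0.2543 -0.0069 1.4702]
step 2: x^-=[1.1929, -1.1299, -1.6471]  P^-=[0.7320 0.3073 0.3236; 0.3073 0.6230 0.1604; 0.3236 0.1604 1.9180]  S=[0.9724]  K=[0.6261; 0.1661; -0.1111]  nu=[0.8279]  x^+=[1.7111, -0.9924, -1.7391]  P^+=[0.3509 0.2062 0.3912; 0.2062 0.5962 0.1784; 0.3912 0.1784 1.9060]
step 3: x^-=[1.3501, -0.7835, -1.0803]  P^-=[0.7580 0.3797 0.4985; 0.3797 0.6698 0.4092; 0.4985 0.4092 2.3174]  S=[0.9368]  K=[0.6245; 0.1849; -0.0660]  nu=[-5.0380]  x^+=[-1.7959, -1.7150, -0.7477]  P^+=[0.3927 0.2716 0.5371; 0.2716 0.6378 0.4206; 0.5371 0.4206 2.3133]
step 4: x^-=[-2.0693, -1.7983, -0.7500]  P^-=[0.8403 0.4852 0.6971; 0.4852 0.7861 0.6880; 0.6971 0.6880 2.6707]  S=[0.9381]  K=[0.6466; 0.2124; 0.0133]  nu=[-1.7919]  x^+=[-3.2279, -2.1789, -0.7738]  P^+=[0.4481 0.3564 0.6891; 0.3564 0.7438 0.6853; 0.6891 0.6853 2.6705]
step 5: x^-=[-3.5192, -2.4115, -1.0038]  P^-=[0.9451 0.6206 0.8995; 0.6206 0.9557 0.9688; 0.8995 0.9688 2.9681]  S=[0.9490]  K=[0.6791; 0.2583; 0.1073]  nu=[0.3344]  x^+=[-3.2921, -2.3251, -0.9679]  P^+=[0.5074 0.4541 0.8304; 0.4541 0.8924 0.9425; 0.8304 0.9425 2.9572]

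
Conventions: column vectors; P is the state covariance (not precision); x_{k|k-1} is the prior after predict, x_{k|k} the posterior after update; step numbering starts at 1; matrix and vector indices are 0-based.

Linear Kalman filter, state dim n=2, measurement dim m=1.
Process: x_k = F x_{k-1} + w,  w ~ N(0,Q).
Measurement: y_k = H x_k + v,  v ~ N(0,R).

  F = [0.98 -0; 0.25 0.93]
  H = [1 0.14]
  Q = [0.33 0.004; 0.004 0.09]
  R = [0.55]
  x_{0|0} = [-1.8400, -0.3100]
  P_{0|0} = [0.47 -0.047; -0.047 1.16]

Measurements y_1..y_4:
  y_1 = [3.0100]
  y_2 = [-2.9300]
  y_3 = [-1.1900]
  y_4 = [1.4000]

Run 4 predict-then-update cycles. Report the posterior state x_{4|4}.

step 1: x^-=[-1.8032, -0.7483]  P^-=[0.7814 0.0763; 0.0763 1.1008]  S=[1.3743]  K=[0.5763; 0.1677]  nu=[4.9180]  x^+=[1.0312, 0.0763]  P^+=[0.3249 -0.0565; -0.0565 1.0622]
step 2: x^-=[1.0106, 0.3287]  P^-=[0.6420 0.0321; 0.0321 1.0027]  S=[1.2207]  K=[0.5296; 0.1413]  nu=[-3.9866]  x^+=[-1.1009, -0.2346]  P^+=[0.2996 -0.0592; -0.0592 0.9783]
step 3: x^-=[-1.0789, -0.4934]  P^-=[0.6177 0.0234; 0.0234 0.9273]  S=[1.1925]  K=[0.5208; 0.1285]  nu=[-0.0420]  x^+=[-1.1008, -0.4988]  P^+=[0.2943 -0.0564; -0.0564 0.9076]
step 4: x^-=[-1.0788, -0.7391]  P^-=[0.6127 0.0247; 0.0247 0.8672]  S=[1.1866]  K=[0.5192; 0.1231]  nu=[2.5822]  x^+=[0.2621, -0.4211]  P^+=[0.2927 -0.0512; -0.0512 0.8492]

x_post = [0.2621, -0.4211]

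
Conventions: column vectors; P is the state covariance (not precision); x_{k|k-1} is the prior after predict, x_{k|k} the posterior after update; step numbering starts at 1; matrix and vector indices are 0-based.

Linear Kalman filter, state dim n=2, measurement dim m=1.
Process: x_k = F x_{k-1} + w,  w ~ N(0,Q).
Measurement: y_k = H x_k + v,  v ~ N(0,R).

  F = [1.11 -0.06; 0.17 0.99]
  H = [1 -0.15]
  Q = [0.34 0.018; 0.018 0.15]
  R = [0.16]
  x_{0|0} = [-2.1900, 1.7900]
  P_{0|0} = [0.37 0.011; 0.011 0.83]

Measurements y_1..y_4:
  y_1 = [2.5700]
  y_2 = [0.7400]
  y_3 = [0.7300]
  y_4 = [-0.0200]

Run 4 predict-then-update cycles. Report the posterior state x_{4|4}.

x_post = [0.4368, 1.6784]

step 1: x^-=[-2.5383, 1.3998]  P^-=[0.7974 0.0505; 0.0505 0.9779]  S=[0.9643]  K=[0.8191; -0.0998]  nu=[5.3183]  x^+=[1.8179, 0.8693]  P^+=[0.1504 0.1293; 0.1293 0.9683]
step 2: x^-=[1.9657, 1.1696]  P^-=[0.5116 0.1296; 0.1296 1.1469]  S=[0.6586]  K=[0.7474; -0.0644]  nu=[-1.0503]  x^+=[1.1808, 1.2373]  P^+=[0.1438 0.1613; 0.1613 1.1441]
step 3: x^-=[1.2364, 1.4256]  P^-=[0.4998 0.1528; 0.1528 1.3298]  S=[0.6439]  K=[0.7406; -0.0725]  nu=[-0.2926]  x^+=[1.0197, 1.4468]  P^+=[0.1466 0.1874; 0.1874 1.3264]
step 4: x^-=[1.0451, 1.6057]  P^-=[0.5005 0.1709; 0.1709 1.5174]  S=[0.6433]  K=[0.7381; -0.0882]  nu=[-0.8242]  x^+=[0.4368, 1.6784]  P^+=[0.1500 0.2127; 0.2127 1.5124]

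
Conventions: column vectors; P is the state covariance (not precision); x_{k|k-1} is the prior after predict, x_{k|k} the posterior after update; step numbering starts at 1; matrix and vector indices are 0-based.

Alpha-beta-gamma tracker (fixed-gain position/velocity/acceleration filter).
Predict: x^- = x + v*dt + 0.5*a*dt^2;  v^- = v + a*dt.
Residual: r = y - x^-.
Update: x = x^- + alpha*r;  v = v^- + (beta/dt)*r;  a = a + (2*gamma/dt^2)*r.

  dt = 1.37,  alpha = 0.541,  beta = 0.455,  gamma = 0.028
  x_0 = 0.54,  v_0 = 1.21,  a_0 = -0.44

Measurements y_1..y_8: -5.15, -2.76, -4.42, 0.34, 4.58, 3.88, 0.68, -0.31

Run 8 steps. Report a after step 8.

a_post = -0.3567

step 1: x_pred=1.7848  r=-6.9348  x^+=-1.9669  v^+=-1.6960  a^+=-0.6469
step 2: x_pred=-4.8975  r=2.1375  x^+=-3.7411  v^+=-1.8723  a^+=-0.5831
step 3: x_pred=-6.8534  r=2.4334  x^+=-5.5369  v^+=-1.8630  a^+=-0.5105
step 4: x_pred=-8.5684  r=8.9084  x^+=-3.7490  v^+=0.3962  a^+=-0.2447
step 5: x_pred=-3.4359  r=8.0159  x^+=0.9007  v^+=2.7231  a^+=-0.0056
step 6: x_pred=4.6261  r=-0.7461  x^+=4.2225  v^+=2.4677  a^+=-0.0278
step 7: x_pred=7.5771  r=-6.8971  x^+=3.8457  v^+=0.1389  a^+=-0.2336
step 8: x_pred=3.8168  r=-4.1268  x^+=1.5842  v^+=-1.5517  a^+=-0.3567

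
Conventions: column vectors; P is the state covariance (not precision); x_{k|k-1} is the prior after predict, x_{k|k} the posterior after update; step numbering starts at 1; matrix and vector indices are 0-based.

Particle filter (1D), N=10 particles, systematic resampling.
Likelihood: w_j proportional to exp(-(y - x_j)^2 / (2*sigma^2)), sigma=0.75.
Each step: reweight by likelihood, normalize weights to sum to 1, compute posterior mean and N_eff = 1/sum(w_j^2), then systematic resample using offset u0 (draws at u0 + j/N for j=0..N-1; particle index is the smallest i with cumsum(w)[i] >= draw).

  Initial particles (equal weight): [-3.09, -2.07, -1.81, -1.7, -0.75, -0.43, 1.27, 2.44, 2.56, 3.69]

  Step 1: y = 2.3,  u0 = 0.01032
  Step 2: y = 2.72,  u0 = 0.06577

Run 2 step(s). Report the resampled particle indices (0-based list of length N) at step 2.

resampled_idx = [2, 3, 3, 4, 5, 6, 7, 8, 8, 9]

step 1: w=[0.0000, 0.0000, 0.0000, 0.0000, 0.0001, 0.0005, 0.1561, 0.3939, 0.3774, 0.0720]  mean=2.3908  Neff=3.0568  idx=[6, 6, 7, 7, 7, 7, 8, 8, 8, 8]
step 2: w=[0.0194, 0.0194, 0.1173, 0.1173, 0.1173, 0.1173, 0.1230, 0.1230, 0.1230, 0.1230]  mean=2.4536  Neff=8.5984  idx=[2, 3, 3, 4, 5, 6, 7, 8, 8, 9]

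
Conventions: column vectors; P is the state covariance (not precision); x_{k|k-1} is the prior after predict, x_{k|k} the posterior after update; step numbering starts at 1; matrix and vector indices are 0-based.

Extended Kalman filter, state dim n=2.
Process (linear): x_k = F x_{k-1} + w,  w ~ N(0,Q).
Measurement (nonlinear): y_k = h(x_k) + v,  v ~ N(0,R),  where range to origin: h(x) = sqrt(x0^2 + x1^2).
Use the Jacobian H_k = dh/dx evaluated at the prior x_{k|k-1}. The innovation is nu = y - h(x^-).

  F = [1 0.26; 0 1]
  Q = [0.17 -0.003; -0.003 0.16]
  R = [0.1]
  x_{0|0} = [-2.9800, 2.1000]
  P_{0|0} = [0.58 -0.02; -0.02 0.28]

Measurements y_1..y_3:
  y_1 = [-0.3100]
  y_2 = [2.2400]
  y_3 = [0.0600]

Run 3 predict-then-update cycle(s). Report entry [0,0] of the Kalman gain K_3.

K[0,0] = 0.6197

step 1: x^-=[-2.4340, 2.1000]  P^-=[0.7585 0.0498; 0.0498 0.4400]  H_jac=[-0.7571 0.6532]  S=[0.6733]  K=[-0.8046; 0.3709]  nu=[-3.5247]  x^+=[0.4021, 0.7928]  P^+=[0.3226 0.2507; 0.2507 0.3474]
step 2: x^-=[0.6082, 0.7928]  P^-=[0.6465 0.3381; 0.3381 0.5074]  H_jac=[0.6087 0.7934]  S=[0.9854]  K=[0.6715; 0.6173]  nu=[1.2408]  x^+=[1.4414, 1.5588]  P^+=[0.2021 -0.0704; -0.0704 0.1318]
step 3: x^-=[1.8466, 1.5588]  P^-=[0.3444 -0.0392; -0.0392 0.2918]  H_jac=[0.7642 0.6450]  S=[0.3839]  K=[0.6197; 0.4124]  nu=[-2.3566]  x^+=[0.3862, 0.5870]  P^+=[0.1970 -0.1373; -0.1373 0.2266]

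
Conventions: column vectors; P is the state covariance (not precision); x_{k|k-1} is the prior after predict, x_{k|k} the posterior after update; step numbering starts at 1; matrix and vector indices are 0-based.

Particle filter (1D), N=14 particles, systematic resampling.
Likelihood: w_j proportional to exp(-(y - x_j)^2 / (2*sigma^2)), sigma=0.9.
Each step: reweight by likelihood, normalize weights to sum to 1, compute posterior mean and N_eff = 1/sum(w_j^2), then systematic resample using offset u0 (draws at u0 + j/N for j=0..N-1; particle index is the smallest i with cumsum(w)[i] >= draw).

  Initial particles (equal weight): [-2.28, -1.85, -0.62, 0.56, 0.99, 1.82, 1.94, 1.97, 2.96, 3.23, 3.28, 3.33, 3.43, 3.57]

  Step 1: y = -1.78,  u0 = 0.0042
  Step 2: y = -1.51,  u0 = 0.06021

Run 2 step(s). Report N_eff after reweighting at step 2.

step 1: w=[0.3673, 0.4273, 0.1868, 0.0146, 0.0038, 0.0001, 0.0001, 0.0001, 0.0000, 0.0000, 0.0000, 0.0000, 0.0000, 0.0000]  mean=-1.7312  Neff=2.8362  idx=[0, 0, 0, 0, 0, 0, 1, 1, 1, 1, 1, 1, 2, 2]
step 2: w=[0.0632, 0.0632, 0.0632, 0.0632, 0.0632, 0.0632, 0.0848, 0.0848, 0.0848, 0.0848, 0.0848, 0.0848, 0.0559, 0.0559]  mean=-1.8756  Neff=13.6242  idx=[0, 2, 3, 4, 5, 6, 7, 8, 8, 9, 10, 11, 12, 13]

N_eff = 13.6242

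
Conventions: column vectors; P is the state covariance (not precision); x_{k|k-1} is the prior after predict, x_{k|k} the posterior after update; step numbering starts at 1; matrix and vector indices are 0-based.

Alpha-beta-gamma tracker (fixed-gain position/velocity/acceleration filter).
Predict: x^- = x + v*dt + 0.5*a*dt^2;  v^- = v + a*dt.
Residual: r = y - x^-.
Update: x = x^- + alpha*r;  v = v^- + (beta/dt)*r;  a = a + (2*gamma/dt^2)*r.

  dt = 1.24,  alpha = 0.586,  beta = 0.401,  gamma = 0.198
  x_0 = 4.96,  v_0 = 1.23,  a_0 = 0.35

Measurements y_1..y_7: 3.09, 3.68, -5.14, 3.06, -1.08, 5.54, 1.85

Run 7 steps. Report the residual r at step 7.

resid = -7.3691

step 1: x_pred=6.7543  r=-3.6643  x^+=4.6070  v^+=0.4790  a^+=-0.5937
step 2: x_pred=4.7445  r=-1.0645  x^+=4.1207  v^+=-0.6014  a^+=-0.8679
step 3: x_pred=2.7077  r=-7.8477  x^+=-1.8911  v^+=-4.2155  a^+=-2.8890
step 4: x_pred=-9.3393  r=12.3993  x^+=-2.0733  v^+=-3.7881  a^+=0.3044
step 5: x_pred=-6.5365  r=5.4565  x^+=-3.3390  v^+=-1.6461  a^+=1.7097
step 6: x_pred=-4.0658  r=9.6058  x^+=1.5632  v^+=3.5803  a^+=4.1836
step 7: x_pred=9.2191  r=-7.3691  x^+=4.9008  v^+=6.3848  a^+=2.2857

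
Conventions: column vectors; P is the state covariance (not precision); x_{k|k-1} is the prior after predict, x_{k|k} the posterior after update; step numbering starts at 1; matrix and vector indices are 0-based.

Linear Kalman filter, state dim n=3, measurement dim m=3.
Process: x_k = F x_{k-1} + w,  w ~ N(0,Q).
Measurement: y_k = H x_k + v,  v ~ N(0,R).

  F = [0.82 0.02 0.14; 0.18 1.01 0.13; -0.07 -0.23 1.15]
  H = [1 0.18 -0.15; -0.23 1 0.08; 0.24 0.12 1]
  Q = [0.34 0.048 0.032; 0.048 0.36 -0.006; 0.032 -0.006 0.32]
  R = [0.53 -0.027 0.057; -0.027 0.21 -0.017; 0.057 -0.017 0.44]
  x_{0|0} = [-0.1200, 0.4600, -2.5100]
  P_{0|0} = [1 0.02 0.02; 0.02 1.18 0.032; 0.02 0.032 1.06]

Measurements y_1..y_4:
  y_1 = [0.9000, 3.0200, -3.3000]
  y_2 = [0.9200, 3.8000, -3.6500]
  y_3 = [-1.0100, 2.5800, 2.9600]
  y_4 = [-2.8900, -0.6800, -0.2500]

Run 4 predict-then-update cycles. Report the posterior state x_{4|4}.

step 1: x^-=[-0.4406, 0.1167, -2.9839]  P^-=[1.0391 0.2626 0.1544; 0.2626 1.6306 -0.0963; 0.1544 -0.0963 1.7697]  S=[1.7151 0.2888 0.2522; 0.2888 1.7650 0.1889; 0.2522 0.1889 2.3591]  K=[0.6172 -0.0941 0.1261; 0.1915 0.8561 -0.0202; -0.1820 -0.0486 0.7843]  nu=[0.8720, 3.0407, -0.2244]  x^+=[-0.2168, 2.8913, -3.4665]  P^+=[0.3314 0.0370 0.0083; 0.0370 0.1870 -0.0438; 0.0083 -0.0438 0.3388]
step 2: x^-=[-0.6052, 2.4306, -4.6363]  P^-=[0.5724 0.1324 0.0678; 0.1324 0.5695 -0.0551; 0.0678 -0.0551 0.8027]  S=[1.1693 0.0764 0.1643; 0.0764 0.7427 0.0422; 0.1643 0.0422 1.3108]  K=[0.4891 -0.0482 0.1089; 0.1633 0.7036 -0.0087; -0.1412 -0.0304 0.6384]  nu=[0.3923, 1.6011, 0.8398]  x^+=[-0.3991, 3.6138, -4.2042]  P^+=[0.2620 0.0343 0.0096; 0.0343 0.1540 -0.0332; 0.0096 -0.0332 0.2750]
step 3: x^-=[-0.8435, 3.0315, -5.6381]  P^-=[0.5248 0.1198 0.0633; 0.1198 0.5345 -0.0435; 0.0633 -0.0435 0.7103]  S=[1.1146 0.0680 0.1615; 0.0680 0.7124 0.0432; 0.1615 0.0432 1.2151]  K=[0.4689 -0.0454 0.1069; 0.1582 0.6919 -0.0050; -0.1328 -0.0261 0.6114]  nu=[-1.5579, -0.1945, 8.4367]  x^+=[-0.6637, 2.6087, -0.2682]  P^+=[0.2514 0.0330 0.0102; 0.0330 0.1512 -0.0310; 0.0102 -0.0310 0.2631]
step 4: x^-=[-0.5296, 2.4804, -0.8619]  P^-=[0.5175 0.1173 0.0628; 0.1173 0.5312 -0.0417; 0.0628 -0.0417 0.6931]  S=[1.1060 0.0665 0.1616; 0.0665 0.7100 0.0432; 0.1616 0.0432 1.1974]  K=[0.4657 -0.0455 0.1067; 0.1572 0.6909 -0.0042; -0.1310 -0.0256 0.6058]  nu=[-2.9362, -3.2133, 0.4414]  x^+=[-1.7035, -0.2031, -0.1277]  P^+=[0.2498 0.0327 0.0104; 0.0327 0.1509 -0.0306; 0.0104 -0.0306 0.2607]

x_post = [-1.7035, -0.2031, -0.1277]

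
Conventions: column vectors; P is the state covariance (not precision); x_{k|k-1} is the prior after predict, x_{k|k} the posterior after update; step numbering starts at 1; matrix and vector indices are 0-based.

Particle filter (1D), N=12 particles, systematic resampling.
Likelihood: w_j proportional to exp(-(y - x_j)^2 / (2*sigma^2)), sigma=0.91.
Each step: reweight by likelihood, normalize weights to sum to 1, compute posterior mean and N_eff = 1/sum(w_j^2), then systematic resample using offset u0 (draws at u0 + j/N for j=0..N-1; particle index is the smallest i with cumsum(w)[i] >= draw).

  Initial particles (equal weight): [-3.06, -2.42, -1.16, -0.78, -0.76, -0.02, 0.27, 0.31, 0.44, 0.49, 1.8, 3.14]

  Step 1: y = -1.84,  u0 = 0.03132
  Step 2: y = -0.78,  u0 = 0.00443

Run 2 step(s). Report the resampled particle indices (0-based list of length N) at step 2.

resampled_idx = [0, 4, 5, 6, 6, 7, 8, 8, 9, 9, 10, 10]

step 1: w=[0.1223, 0.2453, 0.2273, 0.1525, 0.1486, 0.0407, 0.0204, 0.0184, 0.0130, 0.0113, 0.0001, 0.0000]  mean=-1.4416  Neff=5.7197  idx=[0, 0, 1, 1, 1, 2, 2, 3, 3, 4, 4, 6]
step 2: w=[0.0062, 0.0062, 0.0281, 0.0281, 0.0281, 0.1305, 0.1305, 0.1424, 0.1424, 0.1423, 0.1423, 0.0732]  mean=-0.9628  Neff=8.1378  idx=[0, 4, 5, 6, 6, 7, 8, 8, 9, 9, 10, 10]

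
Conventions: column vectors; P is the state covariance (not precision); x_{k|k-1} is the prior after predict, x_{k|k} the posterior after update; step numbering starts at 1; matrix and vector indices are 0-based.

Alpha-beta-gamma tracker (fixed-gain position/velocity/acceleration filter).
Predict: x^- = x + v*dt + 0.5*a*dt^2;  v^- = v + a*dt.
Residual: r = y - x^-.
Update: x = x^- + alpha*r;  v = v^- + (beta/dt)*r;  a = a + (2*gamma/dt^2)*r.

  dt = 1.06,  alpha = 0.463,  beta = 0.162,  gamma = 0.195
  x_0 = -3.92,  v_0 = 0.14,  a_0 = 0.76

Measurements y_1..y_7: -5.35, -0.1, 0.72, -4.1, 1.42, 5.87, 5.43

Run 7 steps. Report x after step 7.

step 1: x_pred=-3.3446  r=-2.0054  x^+=-4.2731  v^+=0.6391  a^+=0.0639
step 2: x_pred=-3.5597  r=3.4597  x^+=-1.9579  v^+=1.2356  a^+=1.2648
step 3: x_pred=0.0625  r=0.6575  x^+=0.3669  v^+=2.6768  a^+=1.4930
step 4: x_pred=4.0431  r=-8.1431  x^+=0.2729  v^+=3.0149  a^+=-1.3334
step 5: x_pred=2.7196  r=-1.2996  x^+=2.1179  v^+=1.4029  a^+=-1.7845
step 6: x_pred=2.6024  r=3.2676  x^+=4.1153  v^+=0.0107  a^+=-0.6503
step 7: x_pred=3.7612  r=1.6688  x^+=4.5339  v^+=-0.4236  a^+=-0.0711

x_post = 4.5339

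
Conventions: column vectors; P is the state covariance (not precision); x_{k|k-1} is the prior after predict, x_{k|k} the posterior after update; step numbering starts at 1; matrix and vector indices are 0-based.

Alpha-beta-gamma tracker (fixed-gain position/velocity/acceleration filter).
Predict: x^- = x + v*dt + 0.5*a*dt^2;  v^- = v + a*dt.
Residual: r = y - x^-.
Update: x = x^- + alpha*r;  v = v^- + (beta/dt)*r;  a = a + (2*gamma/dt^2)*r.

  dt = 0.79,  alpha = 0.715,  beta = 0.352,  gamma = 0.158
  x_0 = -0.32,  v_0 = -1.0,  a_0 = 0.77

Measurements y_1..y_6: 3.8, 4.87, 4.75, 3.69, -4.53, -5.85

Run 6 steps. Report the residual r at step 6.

resid = 1.2780

step 1: x_pred=-0.8697  r=4.6697  x^+=2.4691  v^+=1.6890  a^+=3.1344
step 2: x_pred=4.7815  r=0.0885  x^+=4.8448  v^+=4.2046  a^+=3.1792
step 3: x_pred=9.1585  r=-4.4085  x^+=6.0064  v^+=4.7519  a^+=0.9471
step 4: x_pred=10.0559  r=-6.3659  x^+=5.5043  v^+=2.6636  a^+=-2.2762
step 5: x_pred=6.8983  r=-11.4283  x^+=-1.2729  v^+=-4.2267  a^+=-8.0627
step 6: x_pred=-7.1280  r=1.2780  x^+=-6.2142  v^+=-10.0267  a^+=-7.4156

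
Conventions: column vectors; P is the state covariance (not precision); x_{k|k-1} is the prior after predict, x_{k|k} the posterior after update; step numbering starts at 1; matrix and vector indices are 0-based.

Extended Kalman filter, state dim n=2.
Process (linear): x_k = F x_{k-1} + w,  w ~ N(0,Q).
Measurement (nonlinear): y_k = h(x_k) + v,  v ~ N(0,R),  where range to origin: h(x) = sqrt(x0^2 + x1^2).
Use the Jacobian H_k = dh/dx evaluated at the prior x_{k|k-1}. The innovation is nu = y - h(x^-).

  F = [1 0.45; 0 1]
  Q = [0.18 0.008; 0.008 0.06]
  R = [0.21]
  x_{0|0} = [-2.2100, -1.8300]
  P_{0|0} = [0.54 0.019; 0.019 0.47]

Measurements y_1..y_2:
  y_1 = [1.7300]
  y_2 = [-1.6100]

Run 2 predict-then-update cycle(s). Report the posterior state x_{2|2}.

step 1: x^-=[-3.0335, -1.8300]  P^-=[0.8323 0.2385; 0.2385 0.5300]  H_jac=[-0.8563 -0.5165]  S=[1.1726]  K=[-0.7128; -0.4076]  nu=[-1.8127]  x^+=[-1.7414, -1.0911]  P^+=[0.2365 -0.1022; -0.1022 0.3352]
step 2: x^-=[-2.2323, -1.0911]  P^-=[0.3924 0.0566; 0.0566 0.3952]  H_jac=[-0.8984 -0.4391]  S=[0.6476]  K=[-0.5827; -0.3465]  nu=[-4.0947]  x^+=[0.1538, 0.3277]  P^+=[0.1725 -0.0741; -0.0741 0.3174]

x_post = [0.1538, 0.3277]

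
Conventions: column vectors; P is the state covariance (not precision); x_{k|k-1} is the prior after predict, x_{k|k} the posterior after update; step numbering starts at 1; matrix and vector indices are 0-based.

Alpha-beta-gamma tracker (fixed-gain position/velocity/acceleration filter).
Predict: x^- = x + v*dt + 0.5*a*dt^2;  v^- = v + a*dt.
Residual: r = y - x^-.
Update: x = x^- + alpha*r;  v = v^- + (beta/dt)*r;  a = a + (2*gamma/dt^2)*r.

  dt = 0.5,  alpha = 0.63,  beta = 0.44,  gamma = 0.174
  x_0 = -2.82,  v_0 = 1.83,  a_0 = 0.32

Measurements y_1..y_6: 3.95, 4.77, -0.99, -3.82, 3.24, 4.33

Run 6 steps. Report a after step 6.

step 1: x_pred=-1.8650  r=5.8150  x^+=1.7984  v^+=7.1072  a^+=8.4145
step 2: x_pred=6.4039  r=-1.6339  x^+=5.3745  v^+=9.8766  a^+=6.1401
step 3: x_pred=11.0804  r=-12.0704  x^+=3.4760  v^+=2.3248  a^+=-10.6618
step 4: x_pred=3.3057  r=-7.1257  x^+=-1.1835  v^+=-9.2767  a^+=-20.5808
step 5: x_pred=-8.3945  r=11.6345  x^+=-1.0647  v^+=-9.3288  a^+=-4.3856
step 6: x_pred=-6.2774  r=10.6074  x^+=0.4053  v^+=-2.1872  a^+=10.3798

a_post = 10.3798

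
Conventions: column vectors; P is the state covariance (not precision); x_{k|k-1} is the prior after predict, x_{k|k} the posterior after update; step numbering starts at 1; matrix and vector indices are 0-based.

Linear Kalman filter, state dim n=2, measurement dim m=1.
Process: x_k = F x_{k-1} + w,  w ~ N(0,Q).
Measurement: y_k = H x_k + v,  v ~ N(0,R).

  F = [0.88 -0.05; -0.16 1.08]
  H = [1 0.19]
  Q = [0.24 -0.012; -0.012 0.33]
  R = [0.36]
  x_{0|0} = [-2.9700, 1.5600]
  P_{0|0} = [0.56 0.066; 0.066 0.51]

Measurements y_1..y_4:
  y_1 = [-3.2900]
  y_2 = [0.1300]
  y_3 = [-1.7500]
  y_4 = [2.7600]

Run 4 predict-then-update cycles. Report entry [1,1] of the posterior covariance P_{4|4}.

P_post[1,1] = 2.9034

step 1: x^-=[-2.6916, 2.1600]  P^-=[0.6691 -0.0551; -0.0551 0.9164]  S=[1.0413]  K=[0.6326; 0.1143]  nu=[-1.0088]  x^+=[-3.3297, 2.0447]  P^+=[0.2525 -0.1304; -0.1304 0.9028]
step 2: x^-=[-3.0324, 2.7411]  P^-=[0.4493 -0.2213; -0.2213 1.4345]  S=[0.7770]  K=[0.5241; 0.0660]  nu=[2.6416]  x^+=[-1.6479, 2.9154]  P^+=[0.2358 -0.2482; -0.2482 1.4312]
step 3: x^-=[-1.5959, 3.4123]  P^-=[0.4480 -0.3603; -0.3603 2.0911]  S=[0.7466]  K=[0.5084; 0.0495]  nu=[-0.8024]  x^+=[-2.0039, 3.3726]  P^+=[0.2551 -0.3791; -0.3791 2.0893]
step 4: x^-=[-1.9320, 3.9630]  P^-=[0.4761 -0.5241; -0.5241 2.9045]  S=[0.7418]  K=[0.5076; 0.0374]  nu=[3.9391]  x^+=[0.0674, 4.1104]  P^+=[0.2850 -0.5382; -0.5382 2.9034]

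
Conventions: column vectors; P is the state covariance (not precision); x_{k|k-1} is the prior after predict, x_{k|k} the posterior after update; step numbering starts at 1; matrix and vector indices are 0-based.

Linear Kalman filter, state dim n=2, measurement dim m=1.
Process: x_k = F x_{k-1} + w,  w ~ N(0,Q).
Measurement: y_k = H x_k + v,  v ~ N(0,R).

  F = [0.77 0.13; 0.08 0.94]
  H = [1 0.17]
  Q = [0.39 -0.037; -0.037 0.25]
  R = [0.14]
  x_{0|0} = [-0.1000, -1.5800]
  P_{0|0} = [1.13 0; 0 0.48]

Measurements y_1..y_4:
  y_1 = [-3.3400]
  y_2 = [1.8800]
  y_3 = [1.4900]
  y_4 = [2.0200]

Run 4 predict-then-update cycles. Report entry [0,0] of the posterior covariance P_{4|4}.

step 1: x^-=[-0.2824, -1.4932]  P^-=[1.0681 0.0913; 0.0913 0.6814]  S=[1.2588]  K=[0.8608; 0.1645]  nu=[-2.8038]  x^+=[-2.6959, -1.9545]  P^+=[0.1353 -0.0870; -0.0870 0.6473]
step 2: x^-=[-2.3299, -2.0529]  P^-=[0.4637 -0.0134; -0.0134 0.8097]  S=[0.6226]  K=[0.7412; 0.1995]  nu=[4.5589]  x^+=[1.0492, -1.1433]  P^+=[0.1217 -0.1055; -0.1055 0.7849]
step 3: x^-=[0.6592, -0.9908]  P^-=[0.4543 -0.0110; -0.0110 0.9285]  S=[0.6174]  K=[0.7328; 0.2378]  nu=[0.9992]  x^+=[1.3915, -0.7532]  P^+=[0.1228 -0.1186; -0.1186 0.8936]
step 4: x^-=[0.9735, -0.5967]  P^-=[0.4541 -0.0073; -0.0073 1.0225]  S=[0.6212]  K=[0.7291; 0.2680]  nu=[1.1479]  x^+=[1.8104, -0.2890]  P^+=[0.1240 -0.1287; -0.1287 0.9779]

P_post[0,0] = 0.1240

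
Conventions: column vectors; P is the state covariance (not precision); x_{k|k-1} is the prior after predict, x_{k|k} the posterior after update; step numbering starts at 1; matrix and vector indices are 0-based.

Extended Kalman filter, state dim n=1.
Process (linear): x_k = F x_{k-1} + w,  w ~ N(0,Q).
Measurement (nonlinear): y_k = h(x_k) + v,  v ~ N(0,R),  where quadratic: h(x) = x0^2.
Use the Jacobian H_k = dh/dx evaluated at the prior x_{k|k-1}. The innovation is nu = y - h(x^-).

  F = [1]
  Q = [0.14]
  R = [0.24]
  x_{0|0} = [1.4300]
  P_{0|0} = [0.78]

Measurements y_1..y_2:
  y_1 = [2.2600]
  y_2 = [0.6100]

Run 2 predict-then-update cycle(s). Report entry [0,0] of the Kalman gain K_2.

step 1: x^-=[1.4300]  P^-=[0.9200]  H_jac=[2.8600]  S=[7.7652]  K=[0.3388]  nu=[0.2151]  x^+=[1.5029]  P^+=[0.0284]
step 2: x^-=[1.5029]  P^-=[0.1684]  H_jac=[3.0058]  S=[1.7617]  K=[0.2874]  nu=[-1.6487]  x^+=[1.0291]  P^+=[0.0229]

K[0,0] = 0.2874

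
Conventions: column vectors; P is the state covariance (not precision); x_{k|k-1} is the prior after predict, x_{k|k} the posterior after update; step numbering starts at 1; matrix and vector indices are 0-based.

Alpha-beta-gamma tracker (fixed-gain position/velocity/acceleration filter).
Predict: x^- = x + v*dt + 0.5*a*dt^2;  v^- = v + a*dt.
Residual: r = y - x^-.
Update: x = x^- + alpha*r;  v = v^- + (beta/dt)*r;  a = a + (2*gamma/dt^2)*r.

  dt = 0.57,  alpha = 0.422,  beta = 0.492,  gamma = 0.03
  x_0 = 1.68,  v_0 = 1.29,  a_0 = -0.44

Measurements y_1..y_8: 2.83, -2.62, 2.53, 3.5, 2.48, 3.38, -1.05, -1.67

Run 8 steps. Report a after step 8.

step 1: x_pred=2.3438  r=0.4862  x^+=2.5490  v^+=1.4588  a^+=-0.3502
step 2: x_pred=3.3236  r=-5.9436  x^+=0.8154  v^+=-3.8711  a^+=-1.4478
step 3: x_pred=-1.6263  r=4.1563  x^+=0.1277  v^+=-1.1088  a^+=-0.6803
step 4: x_pred=-0.6149  r=4.1149  x^+=1.1216  v^+=2.0552  a^+=0.0796
step 5: x_pred=2.3060  r=0.1740  x^+=2.3794  v^+=2.2508  a^+=0.1117
step 6: x_pred=3.6805  r=-0.3005  x^+=3.5537  v^+=2.0551  a^+=0.0562
step 7: x_pred=4.7342  r=-5.7842  x^+=2.2933  v^+=-2.9056  a^+=-1.0119
step 8: x_pred=0.4727  r=-2.1427  x^+=-0.4315  v^+=-5.3319  a^+=-1.4076

a_post = -1.4076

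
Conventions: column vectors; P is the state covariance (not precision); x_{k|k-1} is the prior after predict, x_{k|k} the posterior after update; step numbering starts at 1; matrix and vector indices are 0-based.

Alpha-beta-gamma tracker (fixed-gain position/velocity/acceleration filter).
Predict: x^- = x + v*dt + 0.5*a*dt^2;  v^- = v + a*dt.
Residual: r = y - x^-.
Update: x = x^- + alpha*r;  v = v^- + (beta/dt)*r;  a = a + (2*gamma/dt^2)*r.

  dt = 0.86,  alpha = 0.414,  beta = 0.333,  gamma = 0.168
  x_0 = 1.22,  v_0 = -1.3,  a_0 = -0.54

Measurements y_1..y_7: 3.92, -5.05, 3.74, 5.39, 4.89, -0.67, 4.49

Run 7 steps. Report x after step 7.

x_post = 7.2997

step 1: x_pred=-0.0977  r=4.0177  x^+=1.5656  v^+=-0.2087  a^+=1.2852
step 2: x_pred=1.8614  r=-6.9114  x^+=-0.9999  v^+=-1.7796  a^+=-1.8546
step 3: x_pred=-3.2162  r=6.9562  x^+=-0.3363  v^+=-0.6811  a^+=1.3056
step 4: x_pred=-0.4392  r=5.8292  x^+=1.9741  v^+=2.6989  a^+=3.9538
step 5: x_pred=5.7572  r=-0.8672  x^+=5.3982  v^+=5.7633  a^+=3.5598
step 6: x_pred=11.6711  r=-12.3411  x^+=6.5619  v^+=4.0462  a^+=-2.0467
step 7: x_pred=9.2847  r=-4.7947  x^+=7.2997  v^+=0.4294  a^+=-4.2250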